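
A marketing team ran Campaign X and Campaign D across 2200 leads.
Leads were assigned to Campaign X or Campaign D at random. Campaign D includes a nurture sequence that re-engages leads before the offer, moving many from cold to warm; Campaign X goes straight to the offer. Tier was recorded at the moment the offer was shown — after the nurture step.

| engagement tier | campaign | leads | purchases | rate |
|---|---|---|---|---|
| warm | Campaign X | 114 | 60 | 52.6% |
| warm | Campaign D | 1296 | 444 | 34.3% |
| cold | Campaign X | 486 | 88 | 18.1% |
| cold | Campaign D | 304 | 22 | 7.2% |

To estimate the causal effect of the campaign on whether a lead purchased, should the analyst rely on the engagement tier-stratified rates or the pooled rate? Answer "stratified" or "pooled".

pooled

Campaign X is higher inside every engagement tier stratum but Campaign D is higher in aggregate. Whether to stratify depends on how engagement tier relates to the campaign.
Engagement tier is downstream of the campaign. One should not condition on a consequence of treatment, so the overall rates are the right comparison.
Pooled: Campaign X 24.7% vs Campaign D 29.1%; Campaign D is higher overall.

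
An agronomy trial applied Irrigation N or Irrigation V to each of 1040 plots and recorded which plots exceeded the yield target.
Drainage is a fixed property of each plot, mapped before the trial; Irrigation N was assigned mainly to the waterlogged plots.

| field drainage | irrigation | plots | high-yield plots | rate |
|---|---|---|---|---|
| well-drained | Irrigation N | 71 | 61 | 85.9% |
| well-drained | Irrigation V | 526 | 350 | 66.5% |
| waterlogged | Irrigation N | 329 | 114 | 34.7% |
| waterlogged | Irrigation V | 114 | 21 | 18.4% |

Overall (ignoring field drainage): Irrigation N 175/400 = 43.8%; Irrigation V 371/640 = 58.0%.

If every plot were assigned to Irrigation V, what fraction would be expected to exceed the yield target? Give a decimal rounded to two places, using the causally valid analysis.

0.46

The stratified and pooled comparisons disagree (Irrigation N wins within each field drainage; Irrigation V wins overall), so the answer turns on the causal role of field drainage.
Field drainage is set before the irrigation has any effect — it is not caused by the irrigation — and it independently drives the outcome. That makes it a confounder, so the causal comparison is within field drainage levels.
Standardising Irrigation V to the population field drainage mix: 0.574·350/526 + 0.426·21/114 = 0.460.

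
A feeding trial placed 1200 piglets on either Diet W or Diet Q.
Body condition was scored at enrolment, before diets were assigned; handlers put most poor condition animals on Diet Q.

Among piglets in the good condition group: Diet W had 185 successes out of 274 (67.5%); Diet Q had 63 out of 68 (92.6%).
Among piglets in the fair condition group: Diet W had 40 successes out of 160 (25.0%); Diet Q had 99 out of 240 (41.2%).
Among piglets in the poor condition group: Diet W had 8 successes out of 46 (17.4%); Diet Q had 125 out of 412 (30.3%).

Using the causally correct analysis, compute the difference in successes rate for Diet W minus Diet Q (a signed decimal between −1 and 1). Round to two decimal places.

Since starting body condition is a pre-existing factor (not a product of the diet) and it affects the outcome on its own, it is a confounder. The stratified rates, not the pooled rate, identify the causal effect.
Adjusting over the population distribution of starting body condition: 0.285·(0.675−0.926) + 0.333·(0.250−0.412) + 0.382·(0.174−0.303) = -0.175.

-0.18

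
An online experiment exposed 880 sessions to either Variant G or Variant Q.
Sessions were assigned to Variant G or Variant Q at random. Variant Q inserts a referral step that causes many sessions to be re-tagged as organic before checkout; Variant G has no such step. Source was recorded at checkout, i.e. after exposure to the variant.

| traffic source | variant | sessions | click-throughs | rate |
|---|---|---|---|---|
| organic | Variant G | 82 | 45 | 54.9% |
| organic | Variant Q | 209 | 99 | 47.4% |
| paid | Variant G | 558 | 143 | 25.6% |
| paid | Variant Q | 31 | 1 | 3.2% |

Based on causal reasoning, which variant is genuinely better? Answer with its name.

Traffic source is recorded after the variant and is itself shifted by it — it sits on the causal path from variant to outcome. Conditioning on a mediator would strip out part of the effect we want; the pooled comparison gives the total causal effect.
Pooled: Variant G 29.4% vs Variant Q 41.7%; Variant Q is higher overall.

Variant Q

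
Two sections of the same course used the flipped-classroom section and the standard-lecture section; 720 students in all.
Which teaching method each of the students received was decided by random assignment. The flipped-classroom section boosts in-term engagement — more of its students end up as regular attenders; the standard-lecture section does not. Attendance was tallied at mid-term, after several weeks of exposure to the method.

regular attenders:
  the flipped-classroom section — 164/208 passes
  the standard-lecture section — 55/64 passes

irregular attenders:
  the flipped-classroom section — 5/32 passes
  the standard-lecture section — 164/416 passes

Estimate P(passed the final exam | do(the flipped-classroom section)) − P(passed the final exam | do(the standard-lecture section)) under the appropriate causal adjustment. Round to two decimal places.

Mid-term attendance is downstream of the teaching method. One should not condition on a consequence of treatment, so the overall rates are the right comparison.
The causal difference is the pooled difference: 0.704 − 0.456 = +0.248.

+0.25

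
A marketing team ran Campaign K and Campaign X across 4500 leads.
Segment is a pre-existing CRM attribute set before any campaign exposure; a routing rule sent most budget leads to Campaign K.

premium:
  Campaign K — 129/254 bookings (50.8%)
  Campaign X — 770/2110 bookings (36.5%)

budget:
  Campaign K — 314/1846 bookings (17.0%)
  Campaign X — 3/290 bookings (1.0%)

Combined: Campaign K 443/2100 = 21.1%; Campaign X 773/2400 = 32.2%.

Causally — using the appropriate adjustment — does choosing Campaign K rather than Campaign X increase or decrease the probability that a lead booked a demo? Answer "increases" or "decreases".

Customer segment satisfies the back-door criterion: it is not a descendant of the campaign, and it blocks the spurious path from campaign to outcome. Adjusting for it (i.e., using the within-customer segment rates) gives the causal effect.
Within each level — premium: 50.8% vs 36.5%; budget: 17.0% vs 1.0% — Campaign K is higher every time.

increases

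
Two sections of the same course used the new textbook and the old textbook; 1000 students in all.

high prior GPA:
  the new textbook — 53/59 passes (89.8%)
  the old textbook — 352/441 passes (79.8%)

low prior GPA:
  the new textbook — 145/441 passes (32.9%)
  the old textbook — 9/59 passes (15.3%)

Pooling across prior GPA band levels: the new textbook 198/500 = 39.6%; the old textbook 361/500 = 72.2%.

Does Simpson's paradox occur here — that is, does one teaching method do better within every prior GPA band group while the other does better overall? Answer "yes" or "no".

yes

Within each prior GPA band level (high prior GPA 89.8% vs 79.8%; low prior GPA 32.9% vs 15.3%), the new textbook has the higher rate every time. Pooled: 39.6% vs 72.2% — the old textbook has the higher rate overall. The two comparisons disagree.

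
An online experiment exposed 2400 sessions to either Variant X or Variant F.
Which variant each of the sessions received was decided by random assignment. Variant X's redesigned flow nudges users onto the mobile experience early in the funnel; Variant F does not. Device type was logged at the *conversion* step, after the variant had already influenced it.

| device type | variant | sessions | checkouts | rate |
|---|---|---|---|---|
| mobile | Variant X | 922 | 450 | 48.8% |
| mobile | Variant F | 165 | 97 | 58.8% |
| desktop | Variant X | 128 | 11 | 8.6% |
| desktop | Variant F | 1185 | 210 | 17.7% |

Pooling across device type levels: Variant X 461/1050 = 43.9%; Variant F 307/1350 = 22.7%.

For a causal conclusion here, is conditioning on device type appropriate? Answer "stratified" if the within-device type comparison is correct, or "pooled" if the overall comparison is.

The device type-specific comparison favours Variant F throughout, but the pooled figures favour Variant X. The question is whether to condition on device type.
Device type is downstream of the variant. One should not condition on a consequence of treatment, so the overall rates are the right comparison.
Pooled: Variant X 43.9% vs Variant F 22.7%; Variant X is higher overall.

pooled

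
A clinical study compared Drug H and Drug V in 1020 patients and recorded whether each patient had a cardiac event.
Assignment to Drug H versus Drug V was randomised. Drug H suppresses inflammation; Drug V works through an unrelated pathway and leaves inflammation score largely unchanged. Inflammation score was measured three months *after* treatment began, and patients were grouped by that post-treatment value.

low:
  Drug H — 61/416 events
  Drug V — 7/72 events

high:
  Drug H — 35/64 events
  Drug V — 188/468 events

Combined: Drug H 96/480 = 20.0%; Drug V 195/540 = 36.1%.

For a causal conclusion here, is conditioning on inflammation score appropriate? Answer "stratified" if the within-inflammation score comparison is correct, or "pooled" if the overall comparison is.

The stratified and pooled comparisons disagree (Drug V wins within each inflammation score; Drug H wins overall), so the answer turns on the causal role of inflammation score.
Inflammation score here is a post-treatment variable shaped by the drug; conditioning on it would introduce bias rather than remove it. The overall comparison is the causal one.
Pooled: Drug H 20.0% vs Drug V 36.1%; Drug H is lower overall.

pooled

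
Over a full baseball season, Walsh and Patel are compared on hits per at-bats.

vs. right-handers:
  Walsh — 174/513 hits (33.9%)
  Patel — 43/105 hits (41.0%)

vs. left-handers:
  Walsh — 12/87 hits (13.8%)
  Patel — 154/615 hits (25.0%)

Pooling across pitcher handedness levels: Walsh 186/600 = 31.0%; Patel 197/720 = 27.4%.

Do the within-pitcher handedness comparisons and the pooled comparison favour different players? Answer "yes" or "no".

Within each pitcher handedness level (vs. right-handers 33.9% vs 41.0%; vs. left-handers 13.8% vs 25.0%), Patel has the higher rate every time. Pooled: 31.0% vs 27.4% — Walsh has the higher rate overall. The two comparisons disagree.

yes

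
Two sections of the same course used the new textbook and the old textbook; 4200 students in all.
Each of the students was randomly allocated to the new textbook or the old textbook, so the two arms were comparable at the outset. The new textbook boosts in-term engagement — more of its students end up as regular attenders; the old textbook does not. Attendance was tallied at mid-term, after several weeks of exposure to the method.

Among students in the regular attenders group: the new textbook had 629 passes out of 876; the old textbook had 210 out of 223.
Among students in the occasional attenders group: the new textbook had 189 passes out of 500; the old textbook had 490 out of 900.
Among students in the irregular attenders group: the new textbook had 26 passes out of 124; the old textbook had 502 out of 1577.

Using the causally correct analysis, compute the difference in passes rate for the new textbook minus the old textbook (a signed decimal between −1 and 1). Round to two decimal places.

Mid-term attendance is recorded after the teaching method and is itself shifted by it — it sits on the causal path from teaching method to outcome. Conditioning on a mediator would strip out part of the effect we want; the pooled comparison gives the total causal effect.
The causal difference is the pooled difference: 0.563 − 0.445 = +0.117.

+0.12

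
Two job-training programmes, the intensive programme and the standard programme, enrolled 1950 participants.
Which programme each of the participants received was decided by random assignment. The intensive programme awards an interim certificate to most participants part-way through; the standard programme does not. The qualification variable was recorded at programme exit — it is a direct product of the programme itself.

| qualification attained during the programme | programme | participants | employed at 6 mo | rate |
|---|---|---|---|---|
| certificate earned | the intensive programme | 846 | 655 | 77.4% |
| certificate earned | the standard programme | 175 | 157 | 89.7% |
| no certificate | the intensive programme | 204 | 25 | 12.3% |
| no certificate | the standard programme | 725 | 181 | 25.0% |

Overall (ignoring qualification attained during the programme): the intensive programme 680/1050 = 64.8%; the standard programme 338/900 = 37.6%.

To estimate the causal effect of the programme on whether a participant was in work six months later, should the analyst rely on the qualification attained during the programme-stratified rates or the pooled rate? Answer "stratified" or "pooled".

pooled

Because the programme influences qualification attained during the programme, qualification attained during the programme is a post-treatment mediator, not a confounder. Stratifying on it would bias the estimate; the causal effect is the crude pooled difference.
Pooled: the intensive programme 64.8% vs the standard programme 37.6%; the intensive programme is higher overall.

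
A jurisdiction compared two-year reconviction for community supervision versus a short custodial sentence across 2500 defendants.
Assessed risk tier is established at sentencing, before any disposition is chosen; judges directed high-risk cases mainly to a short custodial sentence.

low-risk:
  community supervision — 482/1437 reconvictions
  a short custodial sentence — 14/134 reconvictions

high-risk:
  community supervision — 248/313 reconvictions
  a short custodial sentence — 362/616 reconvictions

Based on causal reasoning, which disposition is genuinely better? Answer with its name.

Within every assessed risk tier level a short custodial sentence has the lower rate, yet pooled community supervision does — Simpson's reversal.
The imbalance in assessed risk tier arose from how defendants were allocated, not from anything the disposition did; and assessed risk tier independently affects the outcome. The pooled gap is confounded — condition on assessed risk tier.
Within each level — low-risk: 33.5% vs 10.4%; high-risk: 79.2% vs 58.8% — a short custodial sentence is lower every time.

a short custodial sentence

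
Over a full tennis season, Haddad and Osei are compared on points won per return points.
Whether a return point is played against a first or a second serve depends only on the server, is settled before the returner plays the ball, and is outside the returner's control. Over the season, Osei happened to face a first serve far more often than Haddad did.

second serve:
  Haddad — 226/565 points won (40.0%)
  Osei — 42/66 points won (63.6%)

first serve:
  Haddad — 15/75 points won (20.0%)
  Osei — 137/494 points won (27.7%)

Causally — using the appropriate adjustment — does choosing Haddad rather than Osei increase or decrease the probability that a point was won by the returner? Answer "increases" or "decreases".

decreases

The stratified and pooled comparisons disagree (Osei wins within each serve type; Haddad wins overall), so the answer turns on the causal role of serve type.
Here serve type is a common cause — it drives both which player a case falls under and the outcome. The crude comparison mixes populations; the stratum-specific rates are the causally relevant ones.
Within each level — second serve: 40.0% vs 63.6%; first serve: 20.0% vs 27.7% — Osei is higher every time.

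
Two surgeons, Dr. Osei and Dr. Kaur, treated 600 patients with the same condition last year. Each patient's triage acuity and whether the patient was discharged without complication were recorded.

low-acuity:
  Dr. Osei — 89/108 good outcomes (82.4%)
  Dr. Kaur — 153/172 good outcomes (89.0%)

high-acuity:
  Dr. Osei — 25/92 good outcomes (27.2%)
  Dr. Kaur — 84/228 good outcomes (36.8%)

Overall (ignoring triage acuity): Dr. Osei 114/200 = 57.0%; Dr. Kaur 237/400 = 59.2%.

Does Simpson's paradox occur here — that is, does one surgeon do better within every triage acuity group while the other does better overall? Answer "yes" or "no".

no

Within each triage acuity level (low-acuity 82.4% vs 89.0%; high-acuity 27.2% vs 36.8%), Dr. Kaur has the higher rate every time. Pooled: 57.0% vs 59.2% — Dr. Kaur has the higher rate overall. They agree.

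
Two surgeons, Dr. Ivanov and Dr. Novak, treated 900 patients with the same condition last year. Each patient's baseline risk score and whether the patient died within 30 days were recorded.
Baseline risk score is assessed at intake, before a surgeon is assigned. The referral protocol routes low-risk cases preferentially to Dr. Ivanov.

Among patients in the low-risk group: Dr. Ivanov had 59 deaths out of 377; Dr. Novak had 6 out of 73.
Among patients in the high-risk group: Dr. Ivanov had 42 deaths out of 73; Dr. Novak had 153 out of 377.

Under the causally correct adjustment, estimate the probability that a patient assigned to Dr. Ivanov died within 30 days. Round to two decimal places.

0.37

Within every baseline risk score level Dr. Novak has the lower rate, yet pooled Dr. Ivanov does — Simpson's reversal.
Here baseline risk score is a common cause — it drives both which surgeon a case falls under and the outcome. The crude comparison mixes populations; the stratum-specific rates are the causally relevant ones.
Standardising Dr. Ivanov to the population baseline risk score mix: 0.500·59/377 + 0.500·42/73 = 0.366.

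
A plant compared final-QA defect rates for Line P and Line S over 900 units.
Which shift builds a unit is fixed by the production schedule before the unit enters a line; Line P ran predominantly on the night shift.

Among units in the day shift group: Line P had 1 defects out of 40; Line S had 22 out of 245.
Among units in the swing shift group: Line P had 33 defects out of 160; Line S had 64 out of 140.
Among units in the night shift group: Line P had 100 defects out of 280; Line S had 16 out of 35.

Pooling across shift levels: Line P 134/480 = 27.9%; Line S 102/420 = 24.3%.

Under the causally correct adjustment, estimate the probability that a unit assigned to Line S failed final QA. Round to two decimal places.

Here shift is a common cause — it drives both which line a case falls under and the outcome. The crude comparison mixes populations; the stratum-specific rates are the causally relevant ones.
Standardising Line S to the population shift mix: 0.317·22/245 + 0.333·64/140 + 0.350·16/35 = 0.341.

0.34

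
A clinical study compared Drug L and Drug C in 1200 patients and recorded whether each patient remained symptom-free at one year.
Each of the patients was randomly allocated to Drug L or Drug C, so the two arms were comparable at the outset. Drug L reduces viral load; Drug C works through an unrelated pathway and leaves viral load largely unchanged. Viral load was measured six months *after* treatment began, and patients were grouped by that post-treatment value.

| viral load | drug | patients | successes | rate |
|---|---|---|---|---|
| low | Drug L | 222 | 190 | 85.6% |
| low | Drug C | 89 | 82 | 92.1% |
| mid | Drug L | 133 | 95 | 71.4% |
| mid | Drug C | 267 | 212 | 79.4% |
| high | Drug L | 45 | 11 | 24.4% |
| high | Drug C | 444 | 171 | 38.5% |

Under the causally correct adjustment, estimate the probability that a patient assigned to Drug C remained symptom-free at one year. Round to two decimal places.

Viral load here is a post-treatment variable shaped by the drug; conditioning on it would introduce bias rather than remove it. The overall comparison is the causal one.
So P(outcome | do(Drug C)) is just the pooled rate for Drug C: 465/800 = 0.581.

0.58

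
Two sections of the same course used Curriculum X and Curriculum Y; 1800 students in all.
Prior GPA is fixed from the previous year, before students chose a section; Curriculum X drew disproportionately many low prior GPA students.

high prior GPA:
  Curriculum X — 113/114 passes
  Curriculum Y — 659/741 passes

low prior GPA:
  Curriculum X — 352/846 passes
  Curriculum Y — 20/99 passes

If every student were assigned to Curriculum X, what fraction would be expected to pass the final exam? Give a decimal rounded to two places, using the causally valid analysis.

0.69

The imbalance in prior GPA band arose from how students were allocated, not from anything the teaching method did; and prior GPA band independently affects the outcome. The pooled gap is confounded — condition on prior GPA band.
Standardising Curriculum X to the population prior GPA band mix: 0.475·113/114 + 0.525·352/846 = 0.689.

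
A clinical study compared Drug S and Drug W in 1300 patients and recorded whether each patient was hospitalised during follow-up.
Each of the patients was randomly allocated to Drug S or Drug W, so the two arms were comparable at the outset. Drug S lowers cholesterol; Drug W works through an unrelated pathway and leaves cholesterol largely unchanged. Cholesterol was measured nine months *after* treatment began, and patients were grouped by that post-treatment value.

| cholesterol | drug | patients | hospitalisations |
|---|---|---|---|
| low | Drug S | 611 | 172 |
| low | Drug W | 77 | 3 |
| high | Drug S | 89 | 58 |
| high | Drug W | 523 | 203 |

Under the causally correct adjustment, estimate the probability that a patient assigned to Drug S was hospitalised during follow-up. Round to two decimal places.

Cholesterol here is a post-treatment variable shaped by the drug; conditioning on it would introduce bias rather than remove it. The overall comparison is the causal one.
So P(outcome | do(Drug S)) is just the pooled rate for Drug S: 230/700 = 0.329.

0.33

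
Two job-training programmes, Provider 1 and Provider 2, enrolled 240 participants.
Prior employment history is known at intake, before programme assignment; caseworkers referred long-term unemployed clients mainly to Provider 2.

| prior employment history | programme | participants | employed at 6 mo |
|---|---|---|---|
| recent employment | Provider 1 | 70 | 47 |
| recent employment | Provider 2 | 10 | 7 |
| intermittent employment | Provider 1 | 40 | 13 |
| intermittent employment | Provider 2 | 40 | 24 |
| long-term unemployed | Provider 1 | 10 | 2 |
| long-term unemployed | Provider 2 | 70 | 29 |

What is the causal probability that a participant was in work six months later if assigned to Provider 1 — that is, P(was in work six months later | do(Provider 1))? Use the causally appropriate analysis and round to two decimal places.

0.40

The imbalance in prior employment history arose from how participants were allocated, not from anything the programme did; and prior employment history independently affects the outcome. The pooled gap is confounded — condition on prior employment history.
Standardising Provider 1 to the population prior employment history mix: 0.333·47/70 + 0.333·13/40 + 0.333·2/10 = 0.399.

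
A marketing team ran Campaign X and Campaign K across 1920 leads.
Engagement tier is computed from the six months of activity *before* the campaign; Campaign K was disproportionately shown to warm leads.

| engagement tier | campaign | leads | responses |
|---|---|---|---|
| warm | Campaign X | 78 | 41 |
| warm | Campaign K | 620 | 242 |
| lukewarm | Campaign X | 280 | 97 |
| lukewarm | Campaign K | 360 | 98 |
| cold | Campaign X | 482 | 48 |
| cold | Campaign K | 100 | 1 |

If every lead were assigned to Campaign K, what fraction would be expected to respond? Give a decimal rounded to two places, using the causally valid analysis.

Within every engagement tier level Campaign X has the higher rate, yet pooled Campaign K does — Simpson's reversal.
Engagement tier differs across campaigns for reasons unrelated to any effect of the campaign itself, and it separately predicts the outcome — a classic confounder. We must compare within engagement tier levels.
Standardising Campaign K to the population engagement tier mix: 0.364·242/620 + 0.333·98/360 + 0.303·1/100 = 0.236.

0.24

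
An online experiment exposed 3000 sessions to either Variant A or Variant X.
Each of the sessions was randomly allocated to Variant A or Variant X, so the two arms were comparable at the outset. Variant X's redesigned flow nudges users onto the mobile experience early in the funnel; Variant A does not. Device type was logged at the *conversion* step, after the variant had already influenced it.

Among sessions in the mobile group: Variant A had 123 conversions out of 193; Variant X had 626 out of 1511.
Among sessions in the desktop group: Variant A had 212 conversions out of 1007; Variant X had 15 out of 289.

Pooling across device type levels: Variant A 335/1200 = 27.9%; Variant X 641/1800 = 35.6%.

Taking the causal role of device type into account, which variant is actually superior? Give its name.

Device type is recorded after the variant and is itself shifted by it — it sits on the causal path from variant to outcome. Conditioning on a mediator would strip out part of the effect we want; the pooled comparison gives the total causal effect.
Pooled: Variant A 27.9% vs Variant X 35.6%; Variant X is higher overall.

Variant X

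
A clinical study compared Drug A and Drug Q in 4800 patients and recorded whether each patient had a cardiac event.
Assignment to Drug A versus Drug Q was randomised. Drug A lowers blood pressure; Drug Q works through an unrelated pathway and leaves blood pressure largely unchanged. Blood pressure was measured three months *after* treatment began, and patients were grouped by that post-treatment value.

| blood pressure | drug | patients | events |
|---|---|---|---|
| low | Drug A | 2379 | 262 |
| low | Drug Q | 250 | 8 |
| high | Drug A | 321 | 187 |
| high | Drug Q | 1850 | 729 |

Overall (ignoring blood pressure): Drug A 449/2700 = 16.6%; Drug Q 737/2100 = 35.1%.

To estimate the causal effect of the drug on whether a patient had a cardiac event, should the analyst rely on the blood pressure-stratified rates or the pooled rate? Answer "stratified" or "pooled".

Because the drug influences blood pressure, blood pressure is a post-treatment mediator, not a confounder. Stratifying on it would bias the estimate; the causal effect is the crude pooled difference.
Pooled: Drug A 16.6% vs Drug Q 35.1%; Drug A is lower overall.

pooled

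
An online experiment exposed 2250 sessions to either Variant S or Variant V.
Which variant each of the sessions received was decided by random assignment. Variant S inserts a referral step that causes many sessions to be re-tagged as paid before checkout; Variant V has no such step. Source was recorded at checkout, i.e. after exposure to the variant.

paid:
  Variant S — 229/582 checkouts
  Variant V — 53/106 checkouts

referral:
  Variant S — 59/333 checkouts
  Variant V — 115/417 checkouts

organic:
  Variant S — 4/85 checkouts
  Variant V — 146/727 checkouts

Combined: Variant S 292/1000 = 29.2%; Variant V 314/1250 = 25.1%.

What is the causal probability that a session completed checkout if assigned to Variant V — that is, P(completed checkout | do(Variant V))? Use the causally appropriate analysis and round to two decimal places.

Because the variant influences traffic source, traffic source is a post-treatment mediator, not a confounder. Stratifying on it would bias the estimate; the causal effect is the crude pooled difference.
So P(outcome | do(Variant V)) is just the pooled rate for Variant V: 314/1250 = 0.251.

0.25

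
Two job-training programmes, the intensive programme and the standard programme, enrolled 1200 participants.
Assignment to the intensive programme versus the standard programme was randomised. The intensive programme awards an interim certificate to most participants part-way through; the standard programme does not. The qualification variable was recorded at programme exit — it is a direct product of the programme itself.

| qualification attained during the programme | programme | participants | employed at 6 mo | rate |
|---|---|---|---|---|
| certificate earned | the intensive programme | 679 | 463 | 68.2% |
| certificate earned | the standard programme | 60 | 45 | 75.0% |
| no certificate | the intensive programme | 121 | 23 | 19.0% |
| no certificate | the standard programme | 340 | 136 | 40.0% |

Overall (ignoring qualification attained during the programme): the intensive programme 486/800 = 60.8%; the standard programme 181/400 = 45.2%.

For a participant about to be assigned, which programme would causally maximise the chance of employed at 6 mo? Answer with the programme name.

Qualification attained during the programme lies on the pathway programme → qualification attained during the programme → outcome, so adjusting for it blocks the indirect effect. For the total causal effect of programme, use the unadjusted pooled rates.
Pooled: the intensive programme 60.8% vs the standard programme 45.2%; the intensive programme is higher overall.

the intensive programme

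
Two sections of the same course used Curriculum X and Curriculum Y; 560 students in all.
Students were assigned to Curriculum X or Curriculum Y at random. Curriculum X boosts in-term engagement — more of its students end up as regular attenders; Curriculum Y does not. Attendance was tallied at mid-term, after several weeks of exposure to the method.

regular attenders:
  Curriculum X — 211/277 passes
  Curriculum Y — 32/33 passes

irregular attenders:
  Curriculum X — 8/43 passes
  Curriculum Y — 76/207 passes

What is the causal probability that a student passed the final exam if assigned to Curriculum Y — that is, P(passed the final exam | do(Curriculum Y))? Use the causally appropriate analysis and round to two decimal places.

Mid-term attendance here is a post-treatment variable shaped by the teaching method; conditioning on it would introduce bias rather than remove it. The overall comparison is the causal one.
So P(outcome | do(Curriculum Y)) is just the pooled rate for Curriculum Y: 108/240 = 0.450.

0.45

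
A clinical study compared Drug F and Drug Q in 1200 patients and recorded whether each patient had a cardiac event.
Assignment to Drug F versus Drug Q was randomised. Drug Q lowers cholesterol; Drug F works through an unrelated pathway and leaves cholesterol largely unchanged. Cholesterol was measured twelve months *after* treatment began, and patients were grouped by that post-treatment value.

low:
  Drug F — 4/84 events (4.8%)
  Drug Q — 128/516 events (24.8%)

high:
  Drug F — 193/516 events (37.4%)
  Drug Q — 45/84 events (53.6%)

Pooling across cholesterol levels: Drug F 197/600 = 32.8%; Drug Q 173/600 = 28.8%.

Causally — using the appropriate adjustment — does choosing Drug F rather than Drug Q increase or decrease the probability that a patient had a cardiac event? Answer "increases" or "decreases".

Cholesterol is downstream of the drug. One should not condition on a consequence of treatment, so the overall rates are the right comparison.
Pooled: Drug F 32.8% vs Drug Q 28.8%; Drug Q is lower overall.

increases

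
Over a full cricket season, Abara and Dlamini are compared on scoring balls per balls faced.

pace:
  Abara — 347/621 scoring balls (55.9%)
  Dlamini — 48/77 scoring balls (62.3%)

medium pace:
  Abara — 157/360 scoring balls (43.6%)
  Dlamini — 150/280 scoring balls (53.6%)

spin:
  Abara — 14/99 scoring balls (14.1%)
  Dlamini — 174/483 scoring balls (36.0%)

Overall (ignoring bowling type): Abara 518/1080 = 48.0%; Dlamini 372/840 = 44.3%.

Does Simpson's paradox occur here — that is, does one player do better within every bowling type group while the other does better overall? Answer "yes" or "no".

Within each bowling type level (pace 55.9% vs 62.3%; medium pace 43.6% vs 53.6%; spin 14.1% vs 36.0%), Dlamini has the higher rate every time. Pooled: 48.0% vs 44.3% — Abara has the higher rate overall. The two comparisons disagree.

yes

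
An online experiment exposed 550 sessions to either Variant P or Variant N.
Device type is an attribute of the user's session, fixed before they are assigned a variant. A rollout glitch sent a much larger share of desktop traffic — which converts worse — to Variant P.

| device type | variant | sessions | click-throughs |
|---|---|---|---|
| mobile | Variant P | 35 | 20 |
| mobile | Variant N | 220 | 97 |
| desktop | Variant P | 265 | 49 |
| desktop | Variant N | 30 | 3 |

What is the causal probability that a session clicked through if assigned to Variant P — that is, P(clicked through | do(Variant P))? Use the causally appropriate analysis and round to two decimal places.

Here device type is a common cause — it drives both which variant a case falls under and the outcome. The crude comparison mixes populations; the stratum-specific rates are the causally relevant ones.
Standardising Variant P to the population device type mix: 0.464·20/35 + 0.536·49/265 = 0.364.

0.36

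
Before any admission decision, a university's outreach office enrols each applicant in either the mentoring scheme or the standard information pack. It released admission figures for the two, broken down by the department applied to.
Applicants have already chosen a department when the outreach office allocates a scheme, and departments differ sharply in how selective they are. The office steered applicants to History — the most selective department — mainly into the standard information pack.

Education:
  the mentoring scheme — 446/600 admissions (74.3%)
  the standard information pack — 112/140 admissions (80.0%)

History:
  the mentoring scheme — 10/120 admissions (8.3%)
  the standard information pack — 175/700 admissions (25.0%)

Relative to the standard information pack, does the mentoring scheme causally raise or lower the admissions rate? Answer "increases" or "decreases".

The imbalance in department arose from how applicants were allocated, not from anything the outreach scheme did; and department independently affects the outcome. The pooled gap is confounded — condition on department.
Within each level — Education: 74.3% vs 80.0%; History: 8.3% vs 25.0% — the standard information pack is higher every time.

decreases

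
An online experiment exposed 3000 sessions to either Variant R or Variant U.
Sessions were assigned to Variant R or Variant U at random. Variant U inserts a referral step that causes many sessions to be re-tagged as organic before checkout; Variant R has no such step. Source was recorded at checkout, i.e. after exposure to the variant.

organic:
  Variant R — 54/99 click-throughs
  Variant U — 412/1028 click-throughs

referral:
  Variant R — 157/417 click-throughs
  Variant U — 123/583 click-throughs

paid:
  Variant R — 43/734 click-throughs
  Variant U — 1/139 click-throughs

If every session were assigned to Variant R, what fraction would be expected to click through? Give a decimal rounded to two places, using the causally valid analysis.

Within every traffic source level Variant R has the higher rate, yet pooled Variant U does — Simpson's reversal.
Because the variant influences traffic source, traffic source is a post-treatment mediator, not a confounder. Stratifying on it would bias the estimate; the causal effect is the crude pooled difference.
So P(outcome | do(Variant R)) is just the pooled rate for Variant R: 254/1250 = 0.203.

0.20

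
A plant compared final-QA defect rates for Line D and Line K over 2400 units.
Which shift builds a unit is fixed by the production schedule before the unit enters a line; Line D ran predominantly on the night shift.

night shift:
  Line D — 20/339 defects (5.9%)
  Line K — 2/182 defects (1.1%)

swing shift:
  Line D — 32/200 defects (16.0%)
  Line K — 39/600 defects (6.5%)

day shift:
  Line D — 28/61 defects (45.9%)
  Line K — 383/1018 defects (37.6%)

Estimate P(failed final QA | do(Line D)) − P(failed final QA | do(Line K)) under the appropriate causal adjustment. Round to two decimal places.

+0.08

Shift is set before the line has any effect — it is not caused by the line — and it independently drives the outcome. That makes it a confounder, so the causal comparison is within shift levels.
Adjusting over the population distribution of shift: 0.217·(0.059−0.011) + 0.333·(0.160−0.065) + 0.450·(0.459−0.376) = +0.079.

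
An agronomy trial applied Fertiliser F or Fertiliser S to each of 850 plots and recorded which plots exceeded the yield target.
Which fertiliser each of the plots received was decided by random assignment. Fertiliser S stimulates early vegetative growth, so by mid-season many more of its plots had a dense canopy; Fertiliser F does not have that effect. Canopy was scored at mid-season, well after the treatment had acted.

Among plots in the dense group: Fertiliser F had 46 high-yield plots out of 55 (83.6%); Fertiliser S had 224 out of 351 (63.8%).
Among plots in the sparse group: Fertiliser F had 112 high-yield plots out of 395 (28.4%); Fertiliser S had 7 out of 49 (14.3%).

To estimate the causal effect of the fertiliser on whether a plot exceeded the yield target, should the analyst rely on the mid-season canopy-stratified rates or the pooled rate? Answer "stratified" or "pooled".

Because the fertiliser influences mid-season canopy, mid-season canopy is a post-treatment mediator, not a confounder. Stratifying on it would bias the estimate; the causal effect is the crude pooled difference.
Pooled: Fertiliser F 35.1% vs Fertiliser S 57.8%; Fertiliser S is higher overall.

pooled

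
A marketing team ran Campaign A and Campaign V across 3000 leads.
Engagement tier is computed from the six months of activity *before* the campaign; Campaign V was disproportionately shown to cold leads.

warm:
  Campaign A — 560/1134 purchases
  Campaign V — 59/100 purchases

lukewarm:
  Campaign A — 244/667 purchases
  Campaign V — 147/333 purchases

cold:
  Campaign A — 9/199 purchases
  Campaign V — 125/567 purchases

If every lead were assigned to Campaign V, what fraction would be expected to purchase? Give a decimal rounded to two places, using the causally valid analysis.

The imbalance in engagement tier arose from how leads were allocated, not from anything the campaign did; and engagement tier independently affects the outcome. The pooled gap is confounded — condition on engagement tier.
Standardising Campaign V to the population engagement tier mix: 0.411·59/100 + 0.333·147/333 + 0.255·125/567 = 0.446.

0.45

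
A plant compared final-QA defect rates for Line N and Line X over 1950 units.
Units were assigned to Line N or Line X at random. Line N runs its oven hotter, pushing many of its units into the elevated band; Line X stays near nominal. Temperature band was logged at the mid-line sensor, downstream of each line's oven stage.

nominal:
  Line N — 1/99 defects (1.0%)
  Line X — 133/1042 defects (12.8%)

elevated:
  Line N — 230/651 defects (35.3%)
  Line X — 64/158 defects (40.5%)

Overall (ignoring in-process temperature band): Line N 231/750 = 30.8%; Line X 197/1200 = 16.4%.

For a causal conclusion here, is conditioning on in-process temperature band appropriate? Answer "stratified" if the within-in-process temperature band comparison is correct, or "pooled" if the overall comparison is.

The distribution of in-process temperature band is itself part of what the line does — it is an intermediate outcome. Holding it fixed would remove that part of the effect; the total effect is the pooled difference.
Pooled: Line N 30.8% vs Line X 16.4%; Line X is lower overall.

pooled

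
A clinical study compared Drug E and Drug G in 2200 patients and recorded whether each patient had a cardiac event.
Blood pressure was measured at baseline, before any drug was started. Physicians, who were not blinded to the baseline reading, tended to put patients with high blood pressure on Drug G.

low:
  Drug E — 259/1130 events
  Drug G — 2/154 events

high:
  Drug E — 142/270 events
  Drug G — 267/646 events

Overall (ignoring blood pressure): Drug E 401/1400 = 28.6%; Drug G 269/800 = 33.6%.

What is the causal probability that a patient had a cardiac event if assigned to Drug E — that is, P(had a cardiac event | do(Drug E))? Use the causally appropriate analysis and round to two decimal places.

0.35

Here blood pressure is a common cause — it drives both which drug a case falls under and the outcome. The crude comparison mixes populations; the stratum-specific rates are the causally relevant ones.
Standardising Drug E to the population blood pressure mix: 0.584·259/1130 + 0.416·142/270 = 0.353.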